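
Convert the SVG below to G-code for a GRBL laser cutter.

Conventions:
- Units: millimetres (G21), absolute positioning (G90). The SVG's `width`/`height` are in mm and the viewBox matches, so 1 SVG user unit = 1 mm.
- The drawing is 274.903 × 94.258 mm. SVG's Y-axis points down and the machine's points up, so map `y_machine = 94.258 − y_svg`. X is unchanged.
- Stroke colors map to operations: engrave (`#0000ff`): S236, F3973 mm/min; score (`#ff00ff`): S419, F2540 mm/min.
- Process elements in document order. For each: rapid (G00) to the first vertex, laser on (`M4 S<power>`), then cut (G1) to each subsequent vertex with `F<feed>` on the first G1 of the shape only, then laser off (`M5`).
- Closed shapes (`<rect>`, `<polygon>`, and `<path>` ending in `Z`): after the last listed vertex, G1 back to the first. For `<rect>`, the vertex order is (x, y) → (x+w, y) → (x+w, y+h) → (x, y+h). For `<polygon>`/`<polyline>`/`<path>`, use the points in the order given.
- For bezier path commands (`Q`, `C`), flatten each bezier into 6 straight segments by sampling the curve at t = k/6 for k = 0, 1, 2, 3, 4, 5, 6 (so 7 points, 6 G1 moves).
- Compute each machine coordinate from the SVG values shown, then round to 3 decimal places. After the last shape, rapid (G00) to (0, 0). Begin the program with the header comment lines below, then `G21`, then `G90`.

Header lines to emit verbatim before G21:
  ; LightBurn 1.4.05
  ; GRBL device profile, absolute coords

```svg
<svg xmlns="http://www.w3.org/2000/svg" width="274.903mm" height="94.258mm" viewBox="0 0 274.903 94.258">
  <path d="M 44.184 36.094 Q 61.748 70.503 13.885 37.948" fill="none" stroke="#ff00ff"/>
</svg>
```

; LightBurn 1.4.05
; GRBL device profile, absolute coords
G21
G90
G00 X44.184 Y58.164
M4 S419
G1 X48.221 Y48.554 F2540
G1 X48.624 Y42.665
G1 X45.391 Y40.496
G1 X38.524 Y42.047
G1 X28.022 Y47.318
G1 X13.885 Y56.310
M5
G00 X0.000 Y0.000

1 u = 1 mm; y_m = 94.258 − y.

[1] `<path>` quadratic bezier, #ff00ff→score S419 F2540: (44.184,58.164) → (48.221,48.554) → (48.624,42.665) → (45.391,40.496) → (38.524,42.047) → (28.022,47.318) → (13.885,56.310)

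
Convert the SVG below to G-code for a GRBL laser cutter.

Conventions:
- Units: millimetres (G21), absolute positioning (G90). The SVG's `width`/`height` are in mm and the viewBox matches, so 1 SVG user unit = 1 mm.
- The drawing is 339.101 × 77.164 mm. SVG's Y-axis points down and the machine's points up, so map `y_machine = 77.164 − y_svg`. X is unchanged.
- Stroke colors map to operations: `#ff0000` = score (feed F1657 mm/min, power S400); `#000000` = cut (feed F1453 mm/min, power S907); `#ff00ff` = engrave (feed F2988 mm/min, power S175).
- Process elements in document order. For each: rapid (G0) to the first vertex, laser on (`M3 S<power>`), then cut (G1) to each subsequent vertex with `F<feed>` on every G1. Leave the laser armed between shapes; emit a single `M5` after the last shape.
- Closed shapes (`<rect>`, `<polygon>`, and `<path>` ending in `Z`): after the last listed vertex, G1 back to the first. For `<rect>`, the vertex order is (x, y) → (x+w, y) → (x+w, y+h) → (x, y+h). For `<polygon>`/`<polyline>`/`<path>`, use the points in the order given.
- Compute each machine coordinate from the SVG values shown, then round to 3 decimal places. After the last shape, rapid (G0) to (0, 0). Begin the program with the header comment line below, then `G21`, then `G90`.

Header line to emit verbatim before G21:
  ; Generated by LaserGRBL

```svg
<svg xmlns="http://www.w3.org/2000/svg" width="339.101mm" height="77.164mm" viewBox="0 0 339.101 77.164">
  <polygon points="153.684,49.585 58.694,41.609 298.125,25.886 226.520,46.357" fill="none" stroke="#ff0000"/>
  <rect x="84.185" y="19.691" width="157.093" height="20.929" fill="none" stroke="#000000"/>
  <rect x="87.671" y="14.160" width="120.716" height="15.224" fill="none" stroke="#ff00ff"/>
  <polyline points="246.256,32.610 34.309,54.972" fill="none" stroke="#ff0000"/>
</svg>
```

viewBox `0 0 339.101 77.164` with mm width/height → 1 unit = 1 mm. Flip: y_m = 77.164 − y_svg.

**Shape 1** — `<polygon>` closed polygon, stroke `#ff0000` → score (S400, F1657). Machine vertices: (153.684,27.579) → (58.694,35.555) → (298.125,51.278) → (226.520,30.807) → (153.684,27.579). Closed: final G1 returns to the first vertex.

**Shape 2** — `<rect>` rectangle, stroke `#000000` → cut (S907, F1453). Machine vertices: (84.185,57.473) → (241.278,57.473) → (241.278,36.544) → (84.185,36.544) → (84.185,57.473). Closed: final G1 returns to the first vertex.

**Shape 3** — `<rect>` rectangle, stroke `#ff00ff` → engrave (S175, F2988). Machine vertices: (87.671,63.004) → (208.387,63.004) → (208.387,47.780) → (87.671,47.780) → (87.671,63.004). Closed: final G1 returns to the first vertex.

**Shape 4** — `<polyline>` line segment, stroke `#ff0000` → score (S400, F1657). Machine vertices: (246.256,44.554) → (34.309,22.192). Open path.

; Generated by LaserGRBL
G21
G90
G0 X153.684 Y27.579
M3 S400
G1 X58.694 Y35.555 F1657
G1 X298.125 Y51.278 F1657
G1 X226.520 Y30.807 F1657
G1 X153.684 Y27.579 F1657
G0 X84.185 Y57.473
M3 S907
G1 X241.278 Y57.473 F1453
G1 X241.278 Y36.544 F1453
G1 X84.185 Y36.544 F1453
G1 X84.185 Y57.473 F1453
G0 X87.671 Y63.004
M3 S175
G1 X208.387 Y63.004 F2988
G1 X208.387 Y47.780 F2988
G1 X87.671 Y47.780 F2988
G1 X87.671 Y63.004 F2988
G0 X246.256 Y44.554
M3 S400
G1 X34.309 Y22.192 F1657
M5
G0 X0.000 Y0.000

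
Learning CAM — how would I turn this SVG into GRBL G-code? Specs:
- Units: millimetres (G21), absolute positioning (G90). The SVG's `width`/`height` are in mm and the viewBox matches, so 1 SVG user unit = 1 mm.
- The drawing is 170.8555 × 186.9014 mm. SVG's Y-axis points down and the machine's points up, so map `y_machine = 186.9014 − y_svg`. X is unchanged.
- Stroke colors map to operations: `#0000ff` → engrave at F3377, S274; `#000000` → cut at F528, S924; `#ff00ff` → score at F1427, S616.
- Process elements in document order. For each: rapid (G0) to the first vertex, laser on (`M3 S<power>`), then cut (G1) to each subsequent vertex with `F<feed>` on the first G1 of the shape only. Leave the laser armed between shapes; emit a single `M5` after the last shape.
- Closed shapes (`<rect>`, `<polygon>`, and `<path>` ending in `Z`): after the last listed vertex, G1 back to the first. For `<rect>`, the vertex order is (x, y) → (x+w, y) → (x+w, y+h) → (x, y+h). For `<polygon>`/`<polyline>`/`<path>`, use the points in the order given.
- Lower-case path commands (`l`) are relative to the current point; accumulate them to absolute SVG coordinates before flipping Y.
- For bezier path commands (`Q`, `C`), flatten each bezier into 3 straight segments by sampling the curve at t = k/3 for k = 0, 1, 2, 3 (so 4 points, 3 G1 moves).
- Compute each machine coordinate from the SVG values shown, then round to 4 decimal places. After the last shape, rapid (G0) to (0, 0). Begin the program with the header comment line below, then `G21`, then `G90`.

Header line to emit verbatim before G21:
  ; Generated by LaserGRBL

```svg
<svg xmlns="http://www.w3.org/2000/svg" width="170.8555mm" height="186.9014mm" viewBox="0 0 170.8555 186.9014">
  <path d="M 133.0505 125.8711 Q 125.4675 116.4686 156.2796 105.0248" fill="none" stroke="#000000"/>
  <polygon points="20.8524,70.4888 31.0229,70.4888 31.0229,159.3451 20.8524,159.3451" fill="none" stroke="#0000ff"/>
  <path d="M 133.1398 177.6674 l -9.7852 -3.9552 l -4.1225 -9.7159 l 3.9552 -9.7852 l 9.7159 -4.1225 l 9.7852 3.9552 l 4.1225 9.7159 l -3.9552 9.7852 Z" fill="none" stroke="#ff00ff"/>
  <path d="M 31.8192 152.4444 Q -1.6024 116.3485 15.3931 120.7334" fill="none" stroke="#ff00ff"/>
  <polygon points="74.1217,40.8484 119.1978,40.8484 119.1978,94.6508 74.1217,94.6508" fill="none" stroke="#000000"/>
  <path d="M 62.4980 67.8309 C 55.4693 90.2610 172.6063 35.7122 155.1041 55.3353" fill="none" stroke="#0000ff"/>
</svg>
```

; Generated by LaserGRBL
G21
G90
G0 X133.0505 Y61.0303
M3 S924
G1 X132.2613 Y67.5254 F528
G1 X140.0043 Y74.4742
G1 X156.2796 Y81.8766
G0 X20.8524 Y116.4126
M3 S274
G1 X31.0229 Y116.4126 F3377
G1 X31.0229 Y27.5563
G1 X20.8524 Y27.5563
G1 X20.8524 Y116.4126
G0 X133.1398 Y9.2340
M3 S616
G1 X123.3546 Y13.1892 F1427
G1 X119.2321 Y22.9051
G1 X123.1873 Y32.6903
G1 X132.9032 Y36.8128
G1 X142.6884 Y32.8576
G1 X146.8109 Y23.1417
G1 X142.8557 Y13.3565
G1 X133.1398 Y9.2340
G0 X31.8192 Y34.4570
M3 S616
G1 X15.1400 Y54.0231 F1427
G1 X9.6647 Y64.5934
G1 X15.3931 Y66.1680
G0 X74.1217 Y146.0530
M3 S924
G1 X119.1978 Y146.0530 F528
G1 X119.1978 Y92.2506
G1 X74.1217 Y92.2506
G1 X74.1217 Y146.0530
G0 X62.4980 Y119.0705
M3 S274
G1 X87.2725 Y116.7019 F3377
G1 X137.3119 Y132.0634
G1 X155.1041 Y131.5661
M5
G0 X0.0000 Y0.0000

viewBox `0 0 170.8555 186.9014` with mm width/height → 1 unit = 1 mm. Flip: y_m = 186.9014 − y_svg.

**Shape 1** — `<path>` quadratic bezier, stroke `#000000` → cut (S924, F528). Control points (SVG): P0=(133.0505,125.8711), P1=(125.4675,116.4686), P2=(156.2796,105.0248); sampled at t=k/3. Machine vertices: (133.0505,61.0303) → (132.2613,67.5254) → (140.0043,74.4742) → (156.2796,81.8766). Open path.

**Shape 2** — `<polygon>` rectangle, stroke `#0000ff` → engrave (S274, F3377). Machine vertices: (20.8524,116.4126) → (31.0229,116.4126) → (31.0229,27.5563) → (20.8524,27.5563) → (20.8524,116.4126). Closed: final G1 returns to the first vertex.

**Shape 3** — `<path>` regular polygon, stroke `#ff00ff` → score (S616, F1427). Machine vertices: (133.1398,9.2340) → (123.3546,13.1892) → (119.2321,22.9051) → (123.1873,32.6903) → (132.9032,36.8128) → (142.6884,32.8576) → (146.8109,23.1417) → (142.8557,13.3565) → (133.1398,9.2340). Closed: final G1 returns to the first vertex.

**Shape 4** — `<path>` quadratic bezier, stroke `#ff00ff` → score (S616, F1427). Control points (SVG): P0=(31.8192,152.4444), P1=(-1.6024,116.3485), P2=(15.3931,120.7334); sampled at t=k/3. Machine vertices: (31.8192,34.4570) → (15.1400,54.0231) → (9.6647,64.5934) → (15.3931,66.1680). Open path.

**Shape 5** — `<polygon>` rectangle, stroke `#000000` → cut (S924, F528). Machine vertices: (74.1217,146.0530) → (119.1978,146.0530) → (119.1978,92.2506) → (74.1217,92.2506) → (74.1217,146.0530). Closed: final G1 returns to the first vertex.

**Shape 6** — `<path>` cubic bezier, stroke `#0000ff` → engrave (S274, F3377). Control points (SVG): P0=(62.4980,67.8309), P1=(55.4693,90.2610), P2=(172.6063,35.7122), P3=(155.1041,55.3353); sampled at t=k/3. Machine vertices: (62.4980,119.0705) → (87.2725,116.7019) → (137.3119,132.0634) → (155.1041,131.5661). Open path.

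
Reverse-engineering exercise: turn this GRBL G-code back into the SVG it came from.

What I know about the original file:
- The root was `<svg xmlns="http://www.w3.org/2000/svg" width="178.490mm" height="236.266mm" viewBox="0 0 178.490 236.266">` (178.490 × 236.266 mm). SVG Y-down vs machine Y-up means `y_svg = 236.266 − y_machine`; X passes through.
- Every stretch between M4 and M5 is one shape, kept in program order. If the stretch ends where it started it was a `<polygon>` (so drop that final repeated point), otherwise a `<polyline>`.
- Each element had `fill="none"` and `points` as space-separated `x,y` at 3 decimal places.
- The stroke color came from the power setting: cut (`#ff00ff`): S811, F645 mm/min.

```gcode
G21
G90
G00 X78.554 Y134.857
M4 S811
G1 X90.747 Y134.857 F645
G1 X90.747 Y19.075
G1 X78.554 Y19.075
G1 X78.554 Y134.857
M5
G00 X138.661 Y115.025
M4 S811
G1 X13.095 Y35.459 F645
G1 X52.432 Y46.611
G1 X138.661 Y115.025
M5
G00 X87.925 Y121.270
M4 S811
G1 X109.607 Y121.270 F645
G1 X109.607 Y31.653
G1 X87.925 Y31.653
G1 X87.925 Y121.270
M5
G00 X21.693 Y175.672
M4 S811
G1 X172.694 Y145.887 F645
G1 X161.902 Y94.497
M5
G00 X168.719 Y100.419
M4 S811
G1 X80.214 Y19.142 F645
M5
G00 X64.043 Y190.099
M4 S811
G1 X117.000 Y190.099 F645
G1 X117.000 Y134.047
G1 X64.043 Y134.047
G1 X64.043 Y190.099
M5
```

y_svg = 236.266 − y_m. Every run uses S811, so all elements get stroke `#ff00ff` (cut).

[1] closed run; points: 78.554,101.409 90.747,101.409 90.747,217.191 78.554,217.191

[2] closed run; points: 138.661,121.241 13.095,200.807 52.432,189.655

[3] closed run; points: 87.925,114.996 109.607,114.996 109.607,204.613 87.925,204.613

[4] open run; points: 21.693,60.594 172.694,90.379 161.902,141.769

[5] open run; points: 168.719,135.847 80.214,217.124

[6] closed run; points: 64.043,46.167 117.000,46.167 117.000,102.219 64.043,102.219

<svg xmlns="http://www.w3.org/2000/svg" width="178.490mm" height="236.266mm" viewBox="0 0 178.490 236.266">
  <polygon points="78.554,101.409 90.747,101.409 90.747,217.191 78.554,217.191" fill="none" stroke="#ff00ff"/>
  <polygon points="138.661,121.241 13.095,200.807 52.432,189.655" fill="none" stroke="#ff00ff"/>
  <polygon points="87.925,114.996 109.607,114.996 109.607,204.613 87.925,204.613" fill="none" stroke="#ff00ff"/>
  <polyline points="21.693,60.594 172.694,90.379 161.902,141.769" fill="none" stroke="#ff00ff"/>
  <polyline points="168.719,135.847 80.214,217.124" fill="none" stroke="#ff00ff"/>
  <polygon points="64.043,46.167 117.000,46.167 117.000,102.219 64.043,102.219" fill="none" stroke="#ff00ff"/>
</svg>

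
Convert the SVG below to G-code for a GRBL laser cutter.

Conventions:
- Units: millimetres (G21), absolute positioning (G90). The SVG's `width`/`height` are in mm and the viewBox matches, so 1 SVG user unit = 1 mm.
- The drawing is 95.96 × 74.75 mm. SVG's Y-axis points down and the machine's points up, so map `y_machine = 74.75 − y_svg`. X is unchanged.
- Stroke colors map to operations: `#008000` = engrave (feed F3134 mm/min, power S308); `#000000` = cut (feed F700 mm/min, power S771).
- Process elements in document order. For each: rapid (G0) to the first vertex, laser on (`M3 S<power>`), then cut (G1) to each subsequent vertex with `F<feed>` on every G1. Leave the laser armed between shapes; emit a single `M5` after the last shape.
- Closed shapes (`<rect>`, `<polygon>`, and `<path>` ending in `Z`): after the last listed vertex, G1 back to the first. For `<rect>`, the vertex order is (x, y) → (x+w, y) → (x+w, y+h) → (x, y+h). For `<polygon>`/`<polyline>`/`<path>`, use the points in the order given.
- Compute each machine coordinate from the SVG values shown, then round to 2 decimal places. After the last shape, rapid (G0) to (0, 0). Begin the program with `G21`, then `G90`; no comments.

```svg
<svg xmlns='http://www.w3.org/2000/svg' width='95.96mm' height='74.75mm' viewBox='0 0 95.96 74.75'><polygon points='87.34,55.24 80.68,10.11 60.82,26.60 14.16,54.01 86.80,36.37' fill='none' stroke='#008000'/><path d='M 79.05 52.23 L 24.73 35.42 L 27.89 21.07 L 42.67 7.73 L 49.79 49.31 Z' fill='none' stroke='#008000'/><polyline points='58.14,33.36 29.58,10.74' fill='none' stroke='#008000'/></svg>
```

G21
G90
G0 X87.34 Y19.51
M3 S308
G1 X80.68 Y64.64 F3134
G1 X60.82 Y48.15 F3134
G1 X14.16 Y20.74 F3134
G1 X86.80 Y38.38 F3134
G1 X87.34 Y19.51 F3134
G0 X79.05 Y22.52
M3 S308
G1 X24.73 Y39.33 F3134
G1 X27.89 Y53.68 F3134
G1 X42.67 Y67.02 F3134
G1 X49.79 Y25.44 F3134
G1 X79.05 Y22.52 F3134
G0 X58.14 Y41.39
M3 S308
G1 X29.58 Y64.01 F3134
M5
G0 X0.00 Y0.00

viewBox `0 0 95.96 74.75` with mm width/height → 1 unit = 1 mm. Flip: y_m = 74.75 − y_svg.

**Shape 1** — `<polygon>` closed polygon, stroke `#008000` → engrave (S308, F3134). Machine vertices: (87.34,19.51) → (80.68,64.64) → (60.82,48.15) → (14.16,20.74) → (86.80,38.38) → (87.34,19.51). Closed: final G1 returns to the first vertex.

**Shape 2** — `<path>` closed polygon, stroke `#008000` → engrave (S308, F3134). Machine vertices: (79.05,22.52) → (24.73,39.33) → (27.89,53.68) → (42.67,67.02) → (49.79,25.44) → (79.05,22.52). Closed: final G1 returns to the first vertex.

**Shape 3** — `<polyline>` line segment, stroke `#008000` → engrave (S308, F3134). Machine vertices: (58.14,41.39) → (29.58,64.01). Open path.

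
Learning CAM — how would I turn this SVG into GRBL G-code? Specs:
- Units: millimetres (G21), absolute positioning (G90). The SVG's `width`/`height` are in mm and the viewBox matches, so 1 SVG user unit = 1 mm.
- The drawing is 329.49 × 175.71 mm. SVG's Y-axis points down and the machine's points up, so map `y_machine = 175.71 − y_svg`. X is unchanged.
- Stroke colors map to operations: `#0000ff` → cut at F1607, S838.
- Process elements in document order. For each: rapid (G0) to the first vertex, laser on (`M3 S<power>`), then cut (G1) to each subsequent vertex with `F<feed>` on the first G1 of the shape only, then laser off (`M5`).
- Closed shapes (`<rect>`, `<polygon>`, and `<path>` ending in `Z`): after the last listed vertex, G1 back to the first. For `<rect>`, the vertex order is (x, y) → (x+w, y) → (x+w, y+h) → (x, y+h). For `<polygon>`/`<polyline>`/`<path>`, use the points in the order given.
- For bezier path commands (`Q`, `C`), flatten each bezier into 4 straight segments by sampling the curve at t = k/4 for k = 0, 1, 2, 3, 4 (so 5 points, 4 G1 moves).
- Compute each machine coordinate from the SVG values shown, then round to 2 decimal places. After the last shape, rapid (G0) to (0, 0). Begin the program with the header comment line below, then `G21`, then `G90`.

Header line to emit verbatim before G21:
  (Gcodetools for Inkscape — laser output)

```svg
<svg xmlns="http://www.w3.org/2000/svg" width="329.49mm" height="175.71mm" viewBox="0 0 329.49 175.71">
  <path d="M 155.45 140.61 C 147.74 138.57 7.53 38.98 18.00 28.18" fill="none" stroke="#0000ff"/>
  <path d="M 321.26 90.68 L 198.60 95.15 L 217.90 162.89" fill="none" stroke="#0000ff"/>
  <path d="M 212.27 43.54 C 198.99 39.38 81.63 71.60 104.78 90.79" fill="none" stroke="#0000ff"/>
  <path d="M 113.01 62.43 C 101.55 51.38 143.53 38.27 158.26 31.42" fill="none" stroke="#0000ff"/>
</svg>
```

(Gcodetools for Inkscape — laser output)
G21
G90
G0 X155.45 Y35.10
M3 S838
G1 X129.25 Y52.01 F1607
G1 X79.91 Y88.03
G1 X33.98 Y125.69
G1 X18.00 Y147.53
M5
G0 X321.26 Y85.03
M3 S838
G1 X198.60 Y80.56 F1607
G1 X217.90 Y12.82
M5
G0 X212.27 Y132.17
M3 S838
G1 X186.62 Y129.24 F1607
G1 X144.86 Y117.30
G1 X109.94 Y100.98
G1 X104.78 Y84.92
M5
G0 X113.01 Y113.28
M3 S838
G1 X113.17 Y121.82 F1607
G1 X125.81 Y130.36
G1 X143.36 Y138.11
G1 X158.26 Y144.29
M5
G0 X0.00 Y0.00

Since the viewBox matches the mm dimensions, user units are millimetres directly. The only transform is the Y-flip y_m = 175.71 − y_svg.

Shape 1 is a cubic bezier drawn with `<path>`. Its stroke #0000ff means cut at S838, F1607. After flipping Y the toolpath is (155.45,35.10) → (129.25,52.01) → (79.91,88.03) → (33.98,125.69) → (18.00,147.53).

Shape 2 is a open polyline drawn with `<path>`. Its stroke #0000ff means cut at S838, F1607. After flipping Y the toolpath is (321.26,85.03) → (198.60,80.56) → (217.90,12.82).

Shape 3 is a cubic bezier drawn with `<path>`. Its stroke #0000ff means cut at S838, F1607. After flipping Y the toolpath is (212.27,132.17) → (186.62,129.24) → (144.86,117.30) → (109.94,100.98) → (104.78,84.92).

Shape 4 is a cubic bezier drawn with `<path>`. Its stroke #0000ff means cut at S838, F1607. After flipping Y the toolpath is (113.01,113.28) → (113.17,121.82) → (125.81,130.36) → (143.36,138.11) → (158.26,144.29).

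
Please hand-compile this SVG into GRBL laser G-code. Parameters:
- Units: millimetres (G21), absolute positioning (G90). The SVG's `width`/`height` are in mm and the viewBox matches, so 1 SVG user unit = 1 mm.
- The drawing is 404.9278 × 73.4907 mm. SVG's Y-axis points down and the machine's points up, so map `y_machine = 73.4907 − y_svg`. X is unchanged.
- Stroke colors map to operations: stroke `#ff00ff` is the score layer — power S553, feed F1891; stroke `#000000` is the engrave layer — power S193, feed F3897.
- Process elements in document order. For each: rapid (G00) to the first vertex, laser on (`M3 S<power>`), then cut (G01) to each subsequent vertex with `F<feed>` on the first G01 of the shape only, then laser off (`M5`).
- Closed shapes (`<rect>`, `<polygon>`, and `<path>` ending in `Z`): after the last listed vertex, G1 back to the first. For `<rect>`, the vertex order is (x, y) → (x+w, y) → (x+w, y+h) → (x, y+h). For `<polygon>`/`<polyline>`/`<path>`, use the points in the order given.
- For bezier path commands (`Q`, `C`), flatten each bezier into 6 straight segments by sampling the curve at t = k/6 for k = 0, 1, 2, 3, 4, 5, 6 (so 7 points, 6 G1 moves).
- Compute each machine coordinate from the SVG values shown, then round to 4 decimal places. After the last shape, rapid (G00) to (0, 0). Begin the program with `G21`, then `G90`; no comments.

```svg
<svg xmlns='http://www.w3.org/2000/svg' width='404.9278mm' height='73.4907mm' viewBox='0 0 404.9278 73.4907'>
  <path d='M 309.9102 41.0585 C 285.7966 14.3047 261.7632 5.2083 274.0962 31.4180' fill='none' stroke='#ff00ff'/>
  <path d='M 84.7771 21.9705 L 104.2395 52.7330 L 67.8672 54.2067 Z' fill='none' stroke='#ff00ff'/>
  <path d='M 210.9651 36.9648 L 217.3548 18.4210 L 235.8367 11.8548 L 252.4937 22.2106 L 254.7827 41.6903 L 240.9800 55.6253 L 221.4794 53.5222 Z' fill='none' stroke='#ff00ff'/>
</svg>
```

G21
G90
G00 X309.9102 Y32.4322
M3 S553
G01 X298.0281 Y44.2559 F1891
G01 X287.1673 Y52.6465
G01 X278.3357 Y57.1138
G01 X272.5414 Y57.1674
G01 X270.7922 Y52.3171
G01 X274.0962 Y42.0727
M5
G00 X84.7771 Y51.5202
M3 S553
G01 X104.2395 Y20.7577 F1891
G01 X67.8672 Y19.2840
G01 X84.7771 Y51.5202
M5
G00 X210.9651 Y36.5259
M3 S553
G01 X217.3548 Y55.0697 F1891
G01 X235.8367 Y61.6359
G01 X252.4937 Y51.2801
G01 X254.7827 Y31.8004
G01 X240.9800 Y17.8654
G01 X221.4794 Y19.9685
G01 X210.9651 Y36.5259
M5
G00 X0.0000 Y0.0000

viewBox `0 0 404.9278 73.4907` with mm width/height → 1 unit = 1 mm. Flip: y_m = 73.4907 − y_svg.

**Shape 1** — `<path>` cubic bezier, stroke `#ff00ff` → score (S553, F1891). Control points (SVG): P0=(309.9102,41.0585), P1=(285.7966,14.3047), P2=(261.7632,5.2083), P3=(274.0962,31.4180); sampled at t=k/6. Machine vertices: (309.9102,32.4322) → (298.0281,44.2559) → (287.1673,52.6465) → (278.3357,57.1138) → (272.5414,57.1674) → (270.7922,52.3171) → (274.0962,42.0727). Open path.

**Shape 2** — `<path>` regular polygon, stroke `#ff00ff` → score (S553, F1891). Machine vertices: (84.7771,51.5202) → (104.2395,20.7577) → (67.8672,19.2840) → (84.7771,51.5202). Closed: final G1 returns to the first vertex.

**Shape 3** — `<path>` regular polygon, stroke `#ff00ff` → score (S553, F1891). Machine vertices: (210.9651,36.5259) → (217.3548,55.0697) → (235.8367,61.6359) → (252.4937,51.2801) → (254.7827,31.8004) → (240.9800,17.8654) → (221.4794,19.9685) → (210.9651,36.5259). Closed: final G1 returns to the first vertex.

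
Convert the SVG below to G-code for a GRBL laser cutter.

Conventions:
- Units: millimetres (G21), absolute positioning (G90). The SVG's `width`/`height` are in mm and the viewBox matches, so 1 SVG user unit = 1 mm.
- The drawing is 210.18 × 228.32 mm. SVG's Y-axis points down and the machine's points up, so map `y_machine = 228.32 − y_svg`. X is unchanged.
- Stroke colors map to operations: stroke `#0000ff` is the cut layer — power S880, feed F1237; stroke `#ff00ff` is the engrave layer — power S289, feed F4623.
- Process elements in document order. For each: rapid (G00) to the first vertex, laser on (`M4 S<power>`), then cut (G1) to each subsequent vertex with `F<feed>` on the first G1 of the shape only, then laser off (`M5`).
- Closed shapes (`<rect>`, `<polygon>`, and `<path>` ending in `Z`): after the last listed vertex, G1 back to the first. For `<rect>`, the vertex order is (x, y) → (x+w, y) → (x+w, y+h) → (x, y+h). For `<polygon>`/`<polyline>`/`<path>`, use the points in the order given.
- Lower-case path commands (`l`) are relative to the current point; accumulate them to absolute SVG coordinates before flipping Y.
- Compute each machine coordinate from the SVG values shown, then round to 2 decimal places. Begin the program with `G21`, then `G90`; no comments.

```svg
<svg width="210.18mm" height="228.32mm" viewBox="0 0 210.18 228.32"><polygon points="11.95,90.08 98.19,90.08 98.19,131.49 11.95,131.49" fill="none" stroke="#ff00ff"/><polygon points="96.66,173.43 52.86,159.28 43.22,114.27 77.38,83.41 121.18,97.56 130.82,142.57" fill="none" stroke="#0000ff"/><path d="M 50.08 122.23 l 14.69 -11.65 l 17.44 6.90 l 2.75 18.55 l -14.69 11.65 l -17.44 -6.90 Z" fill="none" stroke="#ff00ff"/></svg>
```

Since the viewBox matches the mm dimensions, user units are millimetres directly. The only transform is the Y-flip y_m = 228.32 − y_svg.

Shape 1 is a rectangle drawn with `<polygon>`. Its stroke #ff00ff means engrave at S289, F4623. After flipping Y the toolpath is (11.95,138.24) → (98.19,138.24) → (98.19,96.83) → (11.95,96.83) → (11.95,138.24), returning to the start.

Shape 2 is a regular polygon drawn with `<polygon>`. Its stroke #0000ff means cut at S880, F1237. After flipping Y the toolpath is (96.66,54.89) → (52.86,69.04) → (43.22,114.05) → (77.38,144.91) → (121.18,130.76) → (130.82,85.75) → (96.66,54.89), returning to the start.

Shape 3 is a regular polygon drawn with `<path>`. Its stroke #ff00ff means engrave at S289, F4623. After flipping Y the toolpath is (50.08,106.09) → (64.77,117.74) → (82.21,110.84) → (84.96,92.29) → (70.27,80.64) → (52.83,87.54) → (50.08,106.09), returning to the start.

G21
G90
G00 X11.95 Y138.24
M4 S289
G1 X98.19 Y138.24 F4623
G1 X98.19 Y96.83
G1 X11.95 Y96.83
G1 X11.95 Y138.24
M5
G00 X96.66 Y54.89
M4 S880
G1 X52.86 Y69.04 F1237
G1 X43.22 Y114.05
G1 X77.38 Y144.91
G1 X121.18 Y130.76
G1 X130.82 Y85.75
G1 X96.66 Y54.89
M5
G00 X50.08 Y106.09
M4 S289
G1 X64.77 Y117.74 F4623
G1 X82.21 Y110.84
G1 X84.96 Y92.29
G1 X70.27 Y80.64
G1 X52.83 Y87.54
G1 X50.08 Y106.09
M5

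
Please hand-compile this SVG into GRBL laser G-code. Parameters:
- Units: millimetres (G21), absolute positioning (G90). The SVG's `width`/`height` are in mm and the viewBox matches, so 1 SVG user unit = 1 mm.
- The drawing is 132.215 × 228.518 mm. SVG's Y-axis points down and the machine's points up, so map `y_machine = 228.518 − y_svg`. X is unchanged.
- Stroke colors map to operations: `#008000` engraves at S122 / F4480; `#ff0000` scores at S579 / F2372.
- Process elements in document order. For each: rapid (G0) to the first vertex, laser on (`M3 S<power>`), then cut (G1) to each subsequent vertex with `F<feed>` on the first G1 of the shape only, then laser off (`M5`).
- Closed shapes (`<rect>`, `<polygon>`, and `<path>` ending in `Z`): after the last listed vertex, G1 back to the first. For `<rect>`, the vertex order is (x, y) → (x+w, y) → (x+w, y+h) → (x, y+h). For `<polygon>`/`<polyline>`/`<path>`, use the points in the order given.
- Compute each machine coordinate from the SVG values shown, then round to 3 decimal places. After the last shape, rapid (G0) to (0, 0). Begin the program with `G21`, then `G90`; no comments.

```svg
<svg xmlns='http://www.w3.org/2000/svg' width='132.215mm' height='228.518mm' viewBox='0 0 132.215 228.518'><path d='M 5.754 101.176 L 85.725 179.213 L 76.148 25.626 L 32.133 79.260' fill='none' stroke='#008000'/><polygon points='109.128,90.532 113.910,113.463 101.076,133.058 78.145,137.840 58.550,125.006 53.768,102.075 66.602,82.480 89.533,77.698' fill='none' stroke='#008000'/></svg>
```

Since the viewBox matches the mm dimensions, user units are millimetres directly. The only transform is the Y-flip y_m = 228.518 − y_svg.

Shape 1 is a open polyline drawn with `<path>`. Its stroke #008000 means engrave at S122, F4480. After flipping Y the toolpath is (5.754,127.342) → (85.725,49.305) → (76.148,202.892) → (32.133,149.258).

Shape 2 is a regular polygon drawn with `<polygon>`. Its stroke #008000 means engrave at S122, F4480. After flipping Y the toolpath is (109.128,137.986) → (113.910,115.055) → (101.076,95.460) → (78.145,90.678) → (58.550,103.512) → (53.768,126.443) → (66.602,146.038) → (89.533,150.820) → (109.128,137.986), returning to the start.

G21
G90
G0 X5.754 Y127.342
M3 S122
G1 X85.725 Y49.305 F4480
G1 X76.148 Y202.892
G1 X32.133 Y149.258
M5
G0 X109.128 Y137.986
M3 S122
G1 X113.910 Y115.055 F4480
G1 X101.076 Y95.460
G1 X78.145 Y90.678
G1 X58.550 Y103.512
G1 X53.768 Y126.443
G1 X66.602 Y146.038
G1 X89.533 Y150.820
G1 X109.128 Y137.986
M5
G0 X0.000 Y0.000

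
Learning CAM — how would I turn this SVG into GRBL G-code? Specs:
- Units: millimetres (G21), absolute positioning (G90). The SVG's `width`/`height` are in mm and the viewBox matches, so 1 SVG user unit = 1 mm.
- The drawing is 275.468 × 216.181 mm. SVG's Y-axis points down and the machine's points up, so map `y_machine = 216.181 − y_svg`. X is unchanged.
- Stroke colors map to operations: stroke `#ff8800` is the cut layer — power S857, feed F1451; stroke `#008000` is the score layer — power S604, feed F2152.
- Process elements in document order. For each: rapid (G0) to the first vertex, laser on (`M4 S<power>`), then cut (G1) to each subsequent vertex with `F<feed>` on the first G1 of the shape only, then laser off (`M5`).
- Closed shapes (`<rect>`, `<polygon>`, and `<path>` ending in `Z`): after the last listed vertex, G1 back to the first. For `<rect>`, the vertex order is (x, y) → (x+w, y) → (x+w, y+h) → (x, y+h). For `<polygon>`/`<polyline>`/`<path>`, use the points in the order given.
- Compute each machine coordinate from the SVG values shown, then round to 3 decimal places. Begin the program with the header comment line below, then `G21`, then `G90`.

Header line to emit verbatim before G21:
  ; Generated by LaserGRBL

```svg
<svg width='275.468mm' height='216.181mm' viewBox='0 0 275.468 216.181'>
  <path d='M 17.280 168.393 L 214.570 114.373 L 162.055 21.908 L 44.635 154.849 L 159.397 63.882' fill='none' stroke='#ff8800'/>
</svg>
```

viewBox `0 0 275.468 216.181` with mm width/height → 1 unit = 1 mm. Flip: y_m = 216.181 − y_svg.

**Shape 1** — `<path>` open polyline, stroke `#ff8800` → cut (S857, F1451). Machine vertices: (17.280,47.788) → (214.570,101.808) → (162.055,194.273) → (44.635,61.332) → (159.397,152.299). Open path.

; Generated by LaserGRBL
G21
G90
G0 X17.280 Y47.788
M4 S857
G1 X214.570 Y101.808 F1451
G1 X162.055 Y194.273
G1 X44.635 Y61.332
G1 X159.397 Y152.299
M5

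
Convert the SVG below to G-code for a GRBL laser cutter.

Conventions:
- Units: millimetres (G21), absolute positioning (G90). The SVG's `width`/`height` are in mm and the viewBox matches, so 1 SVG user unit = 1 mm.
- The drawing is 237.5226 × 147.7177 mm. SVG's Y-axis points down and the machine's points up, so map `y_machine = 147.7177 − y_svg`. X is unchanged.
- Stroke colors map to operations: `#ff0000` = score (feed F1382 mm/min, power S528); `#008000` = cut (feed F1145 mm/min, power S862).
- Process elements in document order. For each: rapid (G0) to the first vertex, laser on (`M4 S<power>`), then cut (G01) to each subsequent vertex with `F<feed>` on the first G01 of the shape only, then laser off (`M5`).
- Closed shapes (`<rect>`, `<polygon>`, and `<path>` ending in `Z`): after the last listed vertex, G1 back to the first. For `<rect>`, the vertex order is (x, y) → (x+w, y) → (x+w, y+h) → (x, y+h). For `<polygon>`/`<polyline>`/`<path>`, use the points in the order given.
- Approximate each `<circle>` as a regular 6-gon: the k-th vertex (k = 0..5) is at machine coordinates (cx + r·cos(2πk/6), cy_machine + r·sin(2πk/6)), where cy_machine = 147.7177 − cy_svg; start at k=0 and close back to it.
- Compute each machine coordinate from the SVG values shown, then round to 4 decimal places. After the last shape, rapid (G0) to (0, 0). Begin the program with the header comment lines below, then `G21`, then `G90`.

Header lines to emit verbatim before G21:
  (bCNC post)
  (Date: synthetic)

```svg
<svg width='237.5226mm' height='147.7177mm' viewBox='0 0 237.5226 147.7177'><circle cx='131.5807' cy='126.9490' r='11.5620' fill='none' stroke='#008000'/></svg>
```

viewBox `0 0 237.5226 147.7177` with mm width/height → 1 unit = 1 mm. Flip: y_m = 147.7177 − y_svg.

**Shape 1** — `<circle>` circle, stroke `#008000` → cut (S862, F1145). Machine vertices: (143.1427,20.7687) → (137.3617,30.7817) → (125.7997,30.7817) → (120.0187,20.7687) → (125.7997,10.7557) → (137.3617,10.7557) → (143.1427,20.7687). Closed: final G1 returns to the first vertex.

(bCNC post)
(Date: synthetic)
G21
G90
G0 X143.1427 Y20.7687
M4 S862
G01 X137.3617 Y30.7817 F1145
G01 X125.7997 Y30.7817
G01 X120.0187 Y20.7687
G01 X125.7997 Y10.7557
G01 X137.3617 Y10.7557
G01 X143.1427 Y20.7687
M5
G0 X0.0000 Y0.0000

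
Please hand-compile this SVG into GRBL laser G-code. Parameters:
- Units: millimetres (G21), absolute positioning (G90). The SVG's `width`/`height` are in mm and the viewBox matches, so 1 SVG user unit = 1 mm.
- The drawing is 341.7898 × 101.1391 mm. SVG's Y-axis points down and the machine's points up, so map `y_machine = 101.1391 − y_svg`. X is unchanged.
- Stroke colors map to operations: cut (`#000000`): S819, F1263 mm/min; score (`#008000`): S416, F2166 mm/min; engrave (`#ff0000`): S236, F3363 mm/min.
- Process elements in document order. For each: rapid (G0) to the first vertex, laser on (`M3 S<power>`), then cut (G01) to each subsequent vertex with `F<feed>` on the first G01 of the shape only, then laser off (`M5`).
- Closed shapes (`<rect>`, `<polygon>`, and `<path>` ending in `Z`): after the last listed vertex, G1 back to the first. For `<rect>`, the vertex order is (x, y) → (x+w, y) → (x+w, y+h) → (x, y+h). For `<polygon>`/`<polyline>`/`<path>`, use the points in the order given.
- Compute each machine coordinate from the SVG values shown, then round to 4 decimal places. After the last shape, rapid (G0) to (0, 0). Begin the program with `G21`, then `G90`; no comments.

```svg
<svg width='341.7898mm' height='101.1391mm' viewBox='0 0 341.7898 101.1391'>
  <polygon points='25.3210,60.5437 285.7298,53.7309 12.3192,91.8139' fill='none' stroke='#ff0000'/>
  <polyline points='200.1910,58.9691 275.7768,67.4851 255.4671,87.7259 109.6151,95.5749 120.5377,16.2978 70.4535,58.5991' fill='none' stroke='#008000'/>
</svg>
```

viewBox `0 0 341.7898 101.1391` with mm width/height → 1 unit = 1 mm. Flip: y_m = 101.1391 − y_svg.

**Shape 1** — `<polygon>` closed polygon, stroke `#ff0000` → engrave (S236, F3363). Machine vertices: (25.3210,40.5954) → (285.7298,47.4082) → (12.3192,9.3252) → (25.3210,40.5954). Closed: final G1 returns to the first vertex.

**Shape 2** — `<polyline>` open polyline, stroke `#008000` → score (S416, F2166). Machine vertices: (200.1910,42.1700) → (275.7768,33.6540) → (255.4671,13.4132) → (109.6151,5.5642) → (120.5377,84.8413) → (70.4535,42.5400). Open path.

G21
G90
G0 X25.3210 Y40.5954
M3 S236
G01 X285.7298 Y47.4082 F3363
G01 X12.3192 Y9.3252
G01 X25.3210 Y40.5954
M5
G0 X200.1910 Y42.1700
M3 S416
G01 X275.7768 Y33.6540 F2166
G01 X255.4671 Y13.4132
G01 X109.6151 Y5.5642
G01 X120.5377 Y84.8413
G01 X70.4535 Y42.5400
M5
G0 X0.0000 Y0.0000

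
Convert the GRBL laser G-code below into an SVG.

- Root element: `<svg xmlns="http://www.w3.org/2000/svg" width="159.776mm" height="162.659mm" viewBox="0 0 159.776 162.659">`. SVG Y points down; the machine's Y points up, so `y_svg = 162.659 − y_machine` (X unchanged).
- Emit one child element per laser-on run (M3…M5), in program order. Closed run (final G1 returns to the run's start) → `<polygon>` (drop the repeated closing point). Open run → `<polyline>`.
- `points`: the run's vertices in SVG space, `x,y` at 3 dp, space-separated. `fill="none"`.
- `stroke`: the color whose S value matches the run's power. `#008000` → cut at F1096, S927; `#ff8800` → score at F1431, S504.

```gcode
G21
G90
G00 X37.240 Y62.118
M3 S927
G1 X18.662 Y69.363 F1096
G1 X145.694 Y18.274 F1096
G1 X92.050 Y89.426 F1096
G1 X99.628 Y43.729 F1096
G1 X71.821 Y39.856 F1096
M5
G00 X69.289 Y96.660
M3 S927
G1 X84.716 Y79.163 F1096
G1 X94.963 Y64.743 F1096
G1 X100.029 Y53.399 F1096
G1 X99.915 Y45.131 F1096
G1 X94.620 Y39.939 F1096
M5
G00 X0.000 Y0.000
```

<svg xmlns="http://www.w3.org/2000/svg" width="159.776mm" height="162.659mm" viewBox="0 0 159.776 162.659">
  <polyline points="37.240,100.541 18.662,93.296 145.694,144.385 92.050,73.233 99.628,118.930 71.821,122.803" fill="none" stroke="#008000"/>
  <polyline points="69.289,65.999 84.716,83.496 94.963,97.916 100.029,109.260 99.915,117.528 94.620,122.720" fill="none" stroke="#008000"/>
</svg>

Machine Y-up, SVG Y-down with viewBox height 162.659, so y_svg = 162.659 − y_machine; X carries over. Every run uses S927, so all elements get stroke `#008000` (cut).

Run 1: The run is open, so emit a `<polyline>` with points (Y-flipped): 37.240,100.541 18.662,93.296 145.694,144.385 92.050,73.233 99.628,118.930 71.821,122.803.

Run 2: The run is open, so emit a `<polyline>` with points (Y-flipped): 69.289,65.999 84.716,83.496 94.963,97.916 100.029,109.260 99.915,117.528 94.620,122.720.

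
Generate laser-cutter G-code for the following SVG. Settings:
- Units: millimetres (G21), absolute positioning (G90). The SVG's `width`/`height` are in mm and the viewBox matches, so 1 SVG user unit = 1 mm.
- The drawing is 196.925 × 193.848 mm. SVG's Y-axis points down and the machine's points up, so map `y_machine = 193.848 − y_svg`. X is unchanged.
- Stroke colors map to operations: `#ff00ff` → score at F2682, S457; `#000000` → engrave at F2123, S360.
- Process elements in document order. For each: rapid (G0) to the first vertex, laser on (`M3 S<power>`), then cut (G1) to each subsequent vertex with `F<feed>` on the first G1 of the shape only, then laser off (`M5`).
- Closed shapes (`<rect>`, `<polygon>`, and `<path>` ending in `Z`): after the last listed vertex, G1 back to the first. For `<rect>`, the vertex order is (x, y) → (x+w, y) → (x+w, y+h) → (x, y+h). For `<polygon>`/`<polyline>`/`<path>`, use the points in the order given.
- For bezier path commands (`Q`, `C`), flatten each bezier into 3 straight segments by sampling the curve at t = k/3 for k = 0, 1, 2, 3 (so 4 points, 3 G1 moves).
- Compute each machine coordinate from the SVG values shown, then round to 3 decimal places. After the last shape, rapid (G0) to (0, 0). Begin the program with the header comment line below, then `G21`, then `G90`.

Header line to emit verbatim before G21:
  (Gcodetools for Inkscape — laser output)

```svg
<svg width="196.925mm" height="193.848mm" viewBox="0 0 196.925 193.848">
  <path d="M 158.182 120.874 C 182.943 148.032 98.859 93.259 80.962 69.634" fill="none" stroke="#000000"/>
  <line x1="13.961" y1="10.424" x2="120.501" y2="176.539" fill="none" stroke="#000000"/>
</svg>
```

(Gcodetools for Inkscape — laser output)
G21
G90
G0 X158.182 Y72.974
M3 S360
G1 X153.144 Y68.938 F2123
G1 X114.439 Y94.394
G1 X80.962 Y124.214
M5
G0 X13.961 Y183.424
M3 S360
G1 X120.501 Y17.309 F2123
M5
G0 X0.000 Y0.000

viewBox `0 0 196.925 193.848` with mm width/height → 1 unit = 1 mm. Flip: y_m = 193.848 − y_svg.

**Shape 1** — `<path>` cubic bezier, stroke `#000000` → engrave (S360, F2123). Control points (SVG): P0=(158.182,120.874), P1=(182.943,148.032), P2=(98.859,93.259), P3=(80.962,69.634); sampled at t=k/3. Machine vertices: (158.182,72.974) → (153.144,68.938) → (114.439,94.394) → (80.962,124.214). Open path.

**Shape 2** — `<line>` line segment, stroke `#000000` → engrave (S360, F2123). Machine vertices: (13.961,183.424) → (120.501,17.309). Open path.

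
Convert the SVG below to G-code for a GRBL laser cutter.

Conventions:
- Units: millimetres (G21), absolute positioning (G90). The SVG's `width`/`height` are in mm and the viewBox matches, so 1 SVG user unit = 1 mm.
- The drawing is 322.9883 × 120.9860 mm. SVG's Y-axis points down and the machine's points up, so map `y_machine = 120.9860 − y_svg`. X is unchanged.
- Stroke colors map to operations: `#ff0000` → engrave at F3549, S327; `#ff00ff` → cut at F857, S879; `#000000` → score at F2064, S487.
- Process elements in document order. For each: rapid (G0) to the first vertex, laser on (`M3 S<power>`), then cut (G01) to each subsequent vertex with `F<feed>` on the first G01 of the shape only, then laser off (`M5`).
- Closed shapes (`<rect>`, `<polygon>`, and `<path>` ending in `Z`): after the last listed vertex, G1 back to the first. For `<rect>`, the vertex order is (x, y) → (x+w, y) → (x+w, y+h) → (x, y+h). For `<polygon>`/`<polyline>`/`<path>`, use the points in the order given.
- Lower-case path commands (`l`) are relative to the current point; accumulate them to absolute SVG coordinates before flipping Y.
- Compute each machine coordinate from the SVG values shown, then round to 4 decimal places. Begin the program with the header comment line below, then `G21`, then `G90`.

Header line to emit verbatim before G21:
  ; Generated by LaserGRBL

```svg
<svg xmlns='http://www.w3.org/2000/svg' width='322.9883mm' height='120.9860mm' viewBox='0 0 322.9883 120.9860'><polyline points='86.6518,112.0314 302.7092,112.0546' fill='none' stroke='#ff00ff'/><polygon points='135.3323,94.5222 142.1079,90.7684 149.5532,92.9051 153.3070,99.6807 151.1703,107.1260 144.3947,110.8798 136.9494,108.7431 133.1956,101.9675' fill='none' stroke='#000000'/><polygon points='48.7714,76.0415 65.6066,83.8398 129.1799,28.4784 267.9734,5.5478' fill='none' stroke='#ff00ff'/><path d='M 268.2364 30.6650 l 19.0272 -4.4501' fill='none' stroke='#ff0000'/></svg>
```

; Generated by LaserGRBL
G21
G90
G0 X86.6518 Y8.9546
M3 S879
G01 X302.7092 Y8.9314 F857
M5
G0 X135.3323 Y26.4638
M3 S487
G01 X142.1079 Y30.2176 F2064
G01 X149.5532 Y28.0809
G01 X153.3070 Y21.3053
G01 X151.1703 Y13.8600
G01 X144.3947 Y10.1062
G01 X136.9494 Y12.2429
G01 X133.1956 Y19.0185
G01 X135.3323 Y26.4638
M5
G0 X48.7714 Y44.9445
M3 S879
G01 X65.6066 Y37.1462 F857
G01 X129.1799 Y92.5076
G01 X267.9734 Y115.4382
G01 X48.7714 Y44.9445
M5
G0 X268.2364 Y90.3210
M3 S327
G01 X287.2636 Y94.7711 F3549
M5

1 u = 1 mm; y_m = 120.9860 − y.

[1] `<polyline>` line segment, #ff00ff→cut S879 F857: (86.6518,8.9546) → (302.7092,8.9314)

[2] `<polygon>` regular polygon, #000000→score S487 F2064: (135.3323,26.4638) → (142.1079,30.2176) → (149.5532,28.0809) → (153.3070,21.3053) → (151.1703,13.8600) → (144.3947,10.1062) → (136.9494,12.2429) → (133.1956,19.0185) → (135.3323,26.4638) (closed)

[3] `<polygon>` closed polygon, #ff00ff→cut S879 F857: (48.7714,44.9445) → (65.6066,37.1462) → (129.1799,92.5076) → (267.9734,115.4382) → (48.7714,44.9445) (closed)

[4] `<path>` line segment, #ff0000→engrave S327 F3549: (268.2364,90.3210) → (287.2636,94.7711)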